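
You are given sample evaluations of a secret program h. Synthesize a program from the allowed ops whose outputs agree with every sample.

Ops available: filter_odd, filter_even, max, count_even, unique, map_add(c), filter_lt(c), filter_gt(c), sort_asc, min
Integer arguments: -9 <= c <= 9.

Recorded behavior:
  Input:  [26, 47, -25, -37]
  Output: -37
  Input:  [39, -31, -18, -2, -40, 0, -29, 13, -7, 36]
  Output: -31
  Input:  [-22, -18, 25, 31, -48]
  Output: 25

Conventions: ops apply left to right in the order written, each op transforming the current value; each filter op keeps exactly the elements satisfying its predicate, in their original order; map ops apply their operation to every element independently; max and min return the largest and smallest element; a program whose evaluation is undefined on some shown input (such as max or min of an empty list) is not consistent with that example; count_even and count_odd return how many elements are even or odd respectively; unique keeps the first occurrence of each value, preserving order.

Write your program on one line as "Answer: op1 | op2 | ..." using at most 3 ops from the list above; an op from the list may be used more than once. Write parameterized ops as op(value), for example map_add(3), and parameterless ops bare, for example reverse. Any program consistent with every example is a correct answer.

filter_odd | min

Check, running the answer program on each example:
  [26, 47, -25, -37] -> [47, -25, -37] -> -37
  [39, -31, -18, -2, -40, 0, -29, 13, -7, 36] -> [39, -31, -29, 13, -7] -> -31
  [-22, -18, 25, 31, -48] -> [25, 31] -> 25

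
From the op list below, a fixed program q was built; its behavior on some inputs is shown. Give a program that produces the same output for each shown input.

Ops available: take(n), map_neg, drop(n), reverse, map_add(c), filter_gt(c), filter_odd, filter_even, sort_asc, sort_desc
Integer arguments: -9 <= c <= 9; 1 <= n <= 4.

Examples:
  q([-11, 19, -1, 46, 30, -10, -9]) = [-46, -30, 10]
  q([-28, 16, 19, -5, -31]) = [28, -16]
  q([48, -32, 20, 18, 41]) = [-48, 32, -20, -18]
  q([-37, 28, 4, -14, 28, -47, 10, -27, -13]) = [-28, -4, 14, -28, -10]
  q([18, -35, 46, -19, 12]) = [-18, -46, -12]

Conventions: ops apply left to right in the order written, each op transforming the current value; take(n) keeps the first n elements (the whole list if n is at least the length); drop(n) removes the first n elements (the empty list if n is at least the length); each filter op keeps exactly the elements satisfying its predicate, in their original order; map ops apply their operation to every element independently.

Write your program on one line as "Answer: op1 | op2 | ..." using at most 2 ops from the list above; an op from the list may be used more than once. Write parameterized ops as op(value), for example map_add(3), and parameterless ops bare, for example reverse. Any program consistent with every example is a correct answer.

filter_even | map_neg

Check, running the answer program on each example:
  [-11, 19, -1, 46, 30, -10, -9] -> [46, 30, -10] -> [-46, -30, 10]
  [-28, 16, 19, -5, -31] -> [-28, 16] -> [28, -16]
  [48, -32, 20, 18, 41] -> [48, -32, 20, 18] -> [-48, 32, -20, -18]
  [-37, 28, 4, -14, 28, -47, 10, -27, -13] -> [28, 4, -14, 28, 10] -> [-28, -4, 14, -28, -10]
  [18, -35, 46, -19, 12] -> [18, 46, 12] -> [-18, -46, -12]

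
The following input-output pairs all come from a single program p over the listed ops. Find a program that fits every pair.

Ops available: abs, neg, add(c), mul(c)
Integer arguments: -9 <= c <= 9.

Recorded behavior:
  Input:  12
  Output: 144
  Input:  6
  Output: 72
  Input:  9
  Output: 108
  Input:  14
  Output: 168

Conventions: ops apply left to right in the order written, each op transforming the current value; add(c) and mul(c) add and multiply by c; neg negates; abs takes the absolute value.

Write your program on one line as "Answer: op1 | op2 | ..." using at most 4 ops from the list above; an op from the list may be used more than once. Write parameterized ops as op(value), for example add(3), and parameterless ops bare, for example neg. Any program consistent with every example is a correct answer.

mul(2) | neg | mul(-6)

Check, running the answer program on each example:
  12 -> 24 -> -24 -> 144
  6 -> 12 -> -12 -> 72
  9 -> 18 -> -18 -> 108
  14 -> 28 -> -28 -> 168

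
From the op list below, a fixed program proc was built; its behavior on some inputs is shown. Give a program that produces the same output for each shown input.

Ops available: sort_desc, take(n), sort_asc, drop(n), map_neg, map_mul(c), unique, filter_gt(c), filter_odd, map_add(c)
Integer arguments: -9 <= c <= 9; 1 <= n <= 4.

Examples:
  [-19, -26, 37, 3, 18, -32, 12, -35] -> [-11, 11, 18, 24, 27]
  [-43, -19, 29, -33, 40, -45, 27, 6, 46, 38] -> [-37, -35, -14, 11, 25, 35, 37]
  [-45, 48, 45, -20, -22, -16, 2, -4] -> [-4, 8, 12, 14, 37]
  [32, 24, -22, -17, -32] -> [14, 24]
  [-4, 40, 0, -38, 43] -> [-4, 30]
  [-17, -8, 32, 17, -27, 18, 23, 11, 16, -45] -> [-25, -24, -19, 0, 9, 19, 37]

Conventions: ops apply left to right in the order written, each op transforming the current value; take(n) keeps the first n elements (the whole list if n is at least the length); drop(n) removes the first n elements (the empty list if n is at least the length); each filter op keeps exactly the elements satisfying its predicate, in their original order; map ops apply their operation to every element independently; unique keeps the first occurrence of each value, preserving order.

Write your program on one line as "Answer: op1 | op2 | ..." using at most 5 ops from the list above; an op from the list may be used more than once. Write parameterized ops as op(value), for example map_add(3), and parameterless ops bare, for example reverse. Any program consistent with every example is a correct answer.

map_neg | sort_asc | map_add(-8) | drop(3)

Check, running the answer program on each example:
  [-19, -26, 37, 3, 18, -32, 12, -35] -> [19, 26, -37, -3, -18, 32, -12, 35] -> [-37, -18, -12, -3, 19, 26, 32, 35] -> [-45, -26, -20, -11, 11, 18, 24, 27] -> [-11, 11, 18, 24, 27]
  [-43, -19, 29, -33, 40, -45, 27, 6, 46, 38] -> [43, 19, -29, 33, -40, 45, -27, -6, -46, -38] -> [-46, -40, -38, -29, -27, -6, 19, 33, 43, 45] -> [-54, -48, -46, -37, -35, -14, 11, 25, 35, 37] -> [-37, -35, -14, 11, 25, 35, 37]
  [-45, 48, 45, -20, -22, -16, 2, -4] -> [45, -48, -45, 20, 22, 16, -2, 4] -> [-48, -45, -2, 4, 16, 20, 22, 45] -> [-56, -53, -10, -4, 8, 12, 14, 37] -> [-4, 8, 12, 14, 37]
  [32, 24, -22, -17, -32] -> [-32, -24, 22, 17, 32] -> [-32, -24, 17, 22, 32] -> [-40, -32, 9, 14, 24] -> [14, 24]
  [-4, 40, 0, -38, 43] -> [4, -40, 0, 38, -43] -> [-43, -40, 0, 4, 38] -> [-51, -48, -8, -4, 30] -> [-4, 30]
  [-17, -8, 32, 17, -27, 18, 23, 11, 16, -45] -> [17, 8, -32, -17, 27, -18, -23, -11, -16, 45] -> [-32, -23, -18, -17, -16, -11, 8, 17, 27, 45] -> [-40, -31, -26, -25, -24, -19, 0, 9, 19, 37] -> [-25, -24, -19, 0, 9, 19, 37]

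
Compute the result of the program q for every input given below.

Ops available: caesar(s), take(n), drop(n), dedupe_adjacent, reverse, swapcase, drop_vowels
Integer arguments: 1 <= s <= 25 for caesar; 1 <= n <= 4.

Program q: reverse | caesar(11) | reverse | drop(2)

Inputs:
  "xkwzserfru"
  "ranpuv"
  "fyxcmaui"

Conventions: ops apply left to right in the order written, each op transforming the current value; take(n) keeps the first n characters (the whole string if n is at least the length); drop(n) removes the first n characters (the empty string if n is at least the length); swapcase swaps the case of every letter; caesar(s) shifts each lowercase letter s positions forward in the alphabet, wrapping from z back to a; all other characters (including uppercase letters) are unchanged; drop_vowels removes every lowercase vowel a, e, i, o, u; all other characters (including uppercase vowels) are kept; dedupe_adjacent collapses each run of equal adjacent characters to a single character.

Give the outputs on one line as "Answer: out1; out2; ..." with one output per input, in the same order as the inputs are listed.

"hkdpcqcf"; "yafg"; "inxlft"

Execution, op by op:
  "xkwzserfru" -> "urfreszwkx" -> "fcqcpdkhvi" -> "ivhkdpcqcf" -> "hkdpcqcf"
  "ranpuv" -> "vupnar" -> "gfaylc" -> "clyafg" -> "yafg"
  "fyxcmaui" -> "iuamcxyf" -> "tflxnijq" -> "qjinxlft" -> "inxlft"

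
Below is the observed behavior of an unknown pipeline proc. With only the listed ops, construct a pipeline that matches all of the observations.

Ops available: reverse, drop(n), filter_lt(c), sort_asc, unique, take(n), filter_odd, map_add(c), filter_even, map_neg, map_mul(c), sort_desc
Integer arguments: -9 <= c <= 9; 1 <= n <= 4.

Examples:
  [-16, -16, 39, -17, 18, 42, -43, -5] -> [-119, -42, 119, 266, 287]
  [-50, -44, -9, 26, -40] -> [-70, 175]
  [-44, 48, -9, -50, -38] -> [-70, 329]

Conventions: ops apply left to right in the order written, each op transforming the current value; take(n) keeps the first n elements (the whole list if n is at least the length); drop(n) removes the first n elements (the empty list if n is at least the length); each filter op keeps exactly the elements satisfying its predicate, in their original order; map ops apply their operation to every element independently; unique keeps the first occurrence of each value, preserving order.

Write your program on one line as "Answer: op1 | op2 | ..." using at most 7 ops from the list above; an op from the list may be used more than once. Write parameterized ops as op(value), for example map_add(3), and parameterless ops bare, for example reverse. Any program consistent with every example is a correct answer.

map_neg | sort_desc | map_mul(-7) | map_add(-1) | map_add(-6) | drop(3)

Check, running the answer program on each example:
  [-16, -16, 39, -17, 18, 42, -43, -5] -> [16, 16, -39, 17, -18, -42, 43, 5] -> [43, 17, 16, 16, 5, -18, -39, -42] -> [-301, -119, -112, -112, -35, 126, 273, 294] -> [-302, -120, -113, -113, -36, 125, 272, 293] -> [-308, -126, -119, -119, -42, 119, 266, 287] -> [-119, -42, 119, 266, 287]
  [-50, -44, -9, 26, -40] -> [50, 44, 9, -26, 40] -> [50, 44, 40, 9, -26] -> [-350, -308, -280, -63, 182] -> [-351, -309, -281, -64, 181] -> [-357, -315, -287, -70, 175] -> [-70, 175]
  [-44, 48, -9, -50, -38] -> [44, -48, 9, 50, 38] -> [50, 44, 38, 9, -48] -> [-350, -308, -266, -63, 336] -> [-351, -309, -267, -64, 335] -> [-357, -315, -273, -70, 329] -> [-70, 329]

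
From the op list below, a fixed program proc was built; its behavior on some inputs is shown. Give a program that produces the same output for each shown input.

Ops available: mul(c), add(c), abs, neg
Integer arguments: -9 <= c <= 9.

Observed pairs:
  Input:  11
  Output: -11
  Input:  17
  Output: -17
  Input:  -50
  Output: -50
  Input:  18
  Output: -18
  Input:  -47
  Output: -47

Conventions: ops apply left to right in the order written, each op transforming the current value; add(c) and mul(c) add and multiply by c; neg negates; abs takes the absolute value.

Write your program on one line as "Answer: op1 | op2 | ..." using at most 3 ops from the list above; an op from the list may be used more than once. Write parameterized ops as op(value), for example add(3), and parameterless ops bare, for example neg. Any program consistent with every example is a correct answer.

neg | abs | neg

Check, running the answer program on each example:
  11 -> -11 -> 11 -> -11
  17 -> -17 -> 17 -> -17
  -50 -> 50 -> 50 -> -50
  18 -> -18 -> 18 -> -18
  -47 -> 47 -> 47 -> -47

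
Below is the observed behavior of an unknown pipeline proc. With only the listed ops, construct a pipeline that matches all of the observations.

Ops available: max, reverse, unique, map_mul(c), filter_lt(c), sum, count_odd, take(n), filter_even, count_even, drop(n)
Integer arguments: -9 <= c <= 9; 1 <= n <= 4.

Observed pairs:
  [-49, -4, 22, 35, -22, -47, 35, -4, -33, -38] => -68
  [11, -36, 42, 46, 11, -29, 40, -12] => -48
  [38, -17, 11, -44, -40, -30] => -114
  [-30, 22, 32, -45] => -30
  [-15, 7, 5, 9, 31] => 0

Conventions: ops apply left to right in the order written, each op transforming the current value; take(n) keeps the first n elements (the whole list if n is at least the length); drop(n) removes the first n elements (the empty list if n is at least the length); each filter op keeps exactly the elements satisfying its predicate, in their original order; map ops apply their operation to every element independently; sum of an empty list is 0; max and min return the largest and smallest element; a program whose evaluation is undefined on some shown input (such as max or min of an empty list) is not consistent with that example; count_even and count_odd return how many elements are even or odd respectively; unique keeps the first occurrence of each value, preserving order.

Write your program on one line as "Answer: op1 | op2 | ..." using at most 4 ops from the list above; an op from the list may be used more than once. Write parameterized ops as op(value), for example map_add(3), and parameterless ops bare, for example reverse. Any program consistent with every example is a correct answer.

filter_even | filter_lt(2) | sum

Check, running the answer program on each example:
  [-49, -4, 22, 35, -22, -47, 35, -4, -33, -38] -> [-4, 22, -22, -4, -38] -> [-4, -22, -4, -38] -> -68
  [11, -36, 42, 46, 11, -29, 40, -12] -> [-36, 42, 46, 40, -12] -> [-36, -12] -> -48
  [38, -17, 11, -44, -40, -30] -> [38, -44, -40, -30] -> [-44, -40, -30] -> -114
  [-30, 22, 32, -45] -> [-30, 22, 32] -> [-30] -> -30
  [-15, 7, 5, 9, 31] -> [] -> [] -> 0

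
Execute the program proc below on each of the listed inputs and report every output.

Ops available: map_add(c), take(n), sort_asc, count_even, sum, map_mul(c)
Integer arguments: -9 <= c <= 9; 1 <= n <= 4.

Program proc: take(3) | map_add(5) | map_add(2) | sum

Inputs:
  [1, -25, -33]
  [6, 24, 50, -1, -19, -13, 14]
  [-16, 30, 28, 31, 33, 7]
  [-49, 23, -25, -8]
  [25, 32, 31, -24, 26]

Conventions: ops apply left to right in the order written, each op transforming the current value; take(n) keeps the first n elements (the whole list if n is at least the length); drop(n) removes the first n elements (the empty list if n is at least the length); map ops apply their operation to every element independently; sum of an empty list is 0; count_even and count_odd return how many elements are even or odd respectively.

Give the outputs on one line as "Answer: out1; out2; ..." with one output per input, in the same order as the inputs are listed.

Execution, op by op:
  [1, -25, -33] -> [1, -25, -33] -> [6, -20, -28] -> [8, -18, -26] -> -36
  [6, 24, 50, -1, -19, -13, 14] -> [6, 24, 50] -> [11, 29, 55] -> [13, 31, 57] -> 101
  [-16, 30, 28, 31, 33, 7] -> [-16, 30, 28] -> [-11, 35, 33] -> [-9, 37, 35] -> 63
  [-49, 23, -25, -8] -> [-49, 23, -25] -> [-44, 28, -20] -> [-42, 30, -18] -> -30
  [25, 32, 31, -24, 26] -> [25, 32, 31] -> [30, 37, 36] -> [32, 39, 38] -> 109

-36; 101; 63; -30; 109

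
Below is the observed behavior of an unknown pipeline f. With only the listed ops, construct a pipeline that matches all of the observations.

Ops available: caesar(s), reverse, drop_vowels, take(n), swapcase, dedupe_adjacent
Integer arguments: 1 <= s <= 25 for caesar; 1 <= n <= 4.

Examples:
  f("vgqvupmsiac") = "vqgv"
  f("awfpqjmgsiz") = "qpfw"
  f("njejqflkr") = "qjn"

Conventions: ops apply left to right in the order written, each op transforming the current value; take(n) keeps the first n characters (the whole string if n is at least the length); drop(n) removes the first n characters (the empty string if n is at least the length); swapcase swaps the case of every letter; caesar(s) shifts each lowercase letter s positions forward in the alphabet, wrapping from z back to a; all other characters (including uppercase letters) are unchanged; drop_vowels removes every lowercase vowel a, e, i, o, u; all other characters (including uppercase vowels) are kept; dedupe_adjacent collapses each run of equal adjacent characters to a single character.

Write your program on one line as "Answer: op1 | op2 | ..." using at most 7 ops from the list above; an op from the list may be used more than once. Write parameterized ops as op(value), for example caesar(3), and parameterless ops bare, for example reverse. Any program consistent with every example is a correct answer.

drop_vowels | swapcase | take(4) | dedupe_adjacent | reverse | swapcase

Check, running the answer program on each example:
  "vgqvupmsiac" -> "vgqvpmsc" -> "VGQVPMSC" -> "VGQV" -> "VGQV" -> "VQGV" -> "vqgv"
  "awfpqjmgsiz" -> "wfpqjmgsz" -> "WFPQJMGSZ" -> "WFPQ" -> "WFPQ" -> "QPFW" -> "qpfw"
  "njejqflkr" -> "njjqflkr" -> "NJJQFLKR" -> "NJJQ" -> "NJQ" -> "QJN" -> "qjn"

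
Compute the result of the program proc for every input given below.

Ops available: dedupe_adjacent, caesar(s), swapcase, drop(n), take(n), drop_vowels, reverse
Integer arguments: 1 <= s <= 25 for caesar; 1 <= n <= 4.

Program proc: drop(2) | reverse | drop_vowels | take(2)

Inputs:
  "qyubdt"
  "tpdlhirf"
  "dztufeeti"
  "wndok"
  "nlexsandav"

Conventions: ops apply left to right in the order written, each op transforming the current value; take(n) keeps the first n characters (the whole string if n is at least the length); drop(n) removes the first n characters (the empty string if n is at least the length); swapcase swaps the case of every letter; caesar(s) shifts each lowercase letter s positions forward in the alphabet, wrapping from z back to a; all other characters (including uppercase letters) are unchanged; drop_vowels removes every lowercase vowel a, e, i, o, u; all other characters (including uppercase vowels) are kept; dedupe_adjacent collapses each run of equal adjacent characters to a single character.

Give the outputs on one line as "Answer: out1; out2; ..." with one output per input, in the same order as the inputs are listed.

"td"; "fr"; "tf"; "kd"; "vd"

Execution, op by op:
  "qyubdt" -> "ubdt" -> "tdbu" -> "tdb" -> "td"
  "tpdlhirf" -> "dlhirf" -> "frihld" -> "frhld" -> "fr"
  "dztufeeti" -> "tufeeti" -> "iteefut" -> "tft" -> "tf"
  "wndok" -> "dok" -> "kod" -> "kd" -> "kd"
  "nlexsandav" -> "exsandav" -> "vadnasxe" -> "vdnsx" -> "vd"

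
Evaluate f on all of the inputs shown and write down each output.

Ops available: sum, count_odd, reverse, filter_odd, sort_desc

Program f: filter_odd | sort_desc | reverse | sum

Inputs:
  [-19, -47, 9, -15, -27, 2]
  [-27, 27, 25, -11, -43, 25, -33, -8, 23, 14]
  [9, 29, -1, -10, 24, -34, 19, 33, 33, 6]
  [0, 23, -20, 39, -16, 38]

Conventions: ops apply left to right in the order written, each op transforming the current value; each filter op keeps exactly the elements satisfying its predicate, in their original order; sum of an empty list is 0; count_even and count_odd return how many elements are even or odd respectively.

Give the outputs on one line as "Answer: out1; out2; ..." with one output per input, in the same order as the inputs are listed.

Execution, op by op:
  [-19, -47, 9, -15, -27, 2] -> [-19, -47, 9, -15, -27] -> [9, -15, -19, -27, -47] -> [-47, -27, -19, -15, 9] -> -99
  [-27, 27, 25, -11, -43, 25, -33, -8, 23, 14] -> [-27, 27, 25, -11, -43, 25, -33, 23] -> [27, 25, 25, 23, -11, -27, -33, -43] -> [-43, -33, -27, -11, 23, 25, 25, 27] -> -14
  [9, 29, -1, -10, 24, -34, 19, 33, 33, 6] -> [9, 29, -1, 19, 33, 33] -> [33, 33, 29, 19, 9, -1] -> [-1, 9, 19, 29, 33, 33] -> 122
  [0, 23, -20, 39, -16, 38] -> [23, 39] -> [39, 23] -> [23, 39] -> 62

-99; -14; 122; 62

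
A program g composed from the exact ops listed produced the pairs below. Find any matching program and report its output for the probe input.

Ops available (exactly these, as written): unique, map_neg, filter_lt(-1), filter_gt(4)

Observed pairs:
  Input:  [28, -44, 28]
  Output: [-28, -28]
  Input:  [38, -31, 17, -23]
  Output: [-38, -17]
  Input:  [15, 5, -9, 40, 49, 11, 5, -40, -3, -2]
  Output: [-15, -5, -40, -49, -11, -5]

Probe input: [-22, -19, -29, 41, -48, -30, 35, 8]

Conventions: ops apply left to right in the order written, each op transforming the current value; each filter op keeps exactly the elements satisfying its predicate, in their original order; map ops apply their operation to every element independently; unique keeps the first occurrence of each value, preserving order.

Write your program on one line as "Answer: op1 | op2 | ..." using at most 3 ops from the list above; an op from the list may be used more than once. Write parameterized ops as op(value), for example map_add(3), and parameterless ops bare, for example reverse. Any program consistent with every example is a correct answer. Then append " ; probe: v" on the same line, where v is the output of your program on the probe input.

filter_gt(4) | map_neg ; probe: [-41, -35, -8]

Check, running the answer program on each example:
  [28, -44, 28] -> [28, 28] -> [-28, -28]
  [38, -31, 17, -23] -> [38, 17] -> [-38, -17]
  [15, 5, -9, 40, 49, 11, 5, -40, -3, -2] -> [15, 5, 40, 49, 11, 5] -> [-15, -5, -40, -49, -11, -5]
  probe: [-22, -19, -29, 41, -48, -30, 35, 8] -> [41, 35, 8] -> [-41, -35, -8]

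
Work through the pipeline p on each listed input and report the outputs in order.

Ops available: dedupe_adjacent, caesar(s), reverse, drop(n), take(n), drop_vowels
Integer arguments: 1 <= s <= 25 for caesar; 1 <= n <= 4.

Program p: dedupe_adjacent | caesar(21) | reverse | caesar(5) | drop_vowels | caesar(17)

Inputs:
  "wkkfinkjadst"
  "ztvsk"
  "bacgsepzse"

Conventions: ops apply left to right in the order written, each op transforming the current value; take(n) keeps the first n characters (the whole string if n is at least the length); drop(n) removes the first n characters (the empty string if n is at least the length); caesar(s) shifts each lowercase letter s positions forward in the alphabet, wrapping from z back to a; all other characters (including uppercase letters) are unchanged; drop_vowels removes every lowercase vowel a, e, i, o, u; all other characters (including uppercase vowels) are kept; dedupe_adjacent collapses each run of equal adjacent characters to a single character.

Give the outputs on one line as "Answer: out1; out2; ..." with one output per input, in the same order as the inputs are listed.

Execution, op by op:
  "wkkfinkjadst" -> "wkfinkjadst" -> "rfadifevyno" -> "onyvefidafr" -> "tsdajknifkw" -> "tsdjknfkw" -> "kjuabewbn"
  "ztvsk" -> "ztvsk" -> "uoqnf" -> "fnqou" -> "ksvtz" -> "ksvtz" -> "bjmkq"
  "bacgsepzse" -> "bacgsepzse" -> "wvxbnzkunz" -> "znukznbxvw" -> "eszpesgcab" -> "szpsgcb" -> "jqgjxts"

"kjuabewbn"; "bjmkq"; "jqgjxts"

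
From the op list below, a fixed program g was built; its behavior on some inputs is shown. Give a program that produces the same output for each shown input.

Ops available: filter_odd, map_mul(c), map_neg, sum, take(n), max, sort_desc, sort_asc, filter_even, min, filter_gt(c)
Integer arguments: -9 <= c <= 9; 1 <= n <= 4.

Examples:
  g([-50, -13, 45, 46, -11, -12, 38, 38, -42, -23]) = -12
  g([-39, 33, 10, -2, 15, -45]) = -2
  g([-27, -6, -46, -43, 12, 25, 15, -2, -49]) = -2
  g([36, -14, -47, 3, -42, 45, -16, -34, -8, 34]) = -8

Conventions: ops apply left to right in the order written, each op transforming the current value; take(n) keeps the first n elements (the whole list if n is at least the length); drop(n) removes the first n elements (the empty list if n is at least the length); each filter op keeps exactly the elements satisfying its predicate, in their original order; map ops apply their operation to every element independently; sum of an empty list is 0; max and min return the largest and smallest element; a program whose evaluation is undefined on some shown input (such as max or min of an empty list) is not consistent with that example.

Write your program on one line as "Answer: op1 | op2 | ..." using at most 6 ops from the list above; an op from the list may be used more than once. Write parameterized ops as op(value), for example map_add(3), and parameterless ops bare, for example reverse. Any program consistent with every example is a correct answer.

map_neg | sort_desc | filter_even | filter_gt(-7) | map_neg | max

Check, running the answer program on each example:
  [-50, -13, 45, 46, -11, -12, 38, 38, -42, -23] -> [50, 13, -45, -46, 11, 12, -38, -38, 42, 23] -> [50, 42, 23, 13, 12, 11, -38, -38, -45, -46] -> [50, 42, 12, -38, -38, -46] -> [50, 42, 12] -> [-50, -42, -12] -> -12
  [-39, 33, 10, -2, 15, -45] -> [39, -33, -10, 2, -15, 45] -> [45, 39, 2, -10, -15, -33] -> [2, -10] -> [2] -> [-2] -> -2
  [-27, -6, -46, -43, 12, 25, 15, -2, -49] -> [27, 6, 46, 43, -12, -25, -15, 2, 49] -> [49, 46, 43, 27, 6, 2, -12, -15, -25] -> [46, 6, 2, -12] -> [46, 6, 2] -> [-46, -6, -2] -> -2
  [36, -14, -47, 3, -42, 45, -16, -34, -8, 34] -> [-36, 14, 47, -3, 42, -45, 16, 34, 8, -34] -> [47, 42, 34, 16, 14, 8, -3, -34, -36, -45] -> [42, 34, 16, 14, 8, -34, -36] -> [42, 34, 16, 14, 8] -> [-42, -34, -16, -14, -8] -> -8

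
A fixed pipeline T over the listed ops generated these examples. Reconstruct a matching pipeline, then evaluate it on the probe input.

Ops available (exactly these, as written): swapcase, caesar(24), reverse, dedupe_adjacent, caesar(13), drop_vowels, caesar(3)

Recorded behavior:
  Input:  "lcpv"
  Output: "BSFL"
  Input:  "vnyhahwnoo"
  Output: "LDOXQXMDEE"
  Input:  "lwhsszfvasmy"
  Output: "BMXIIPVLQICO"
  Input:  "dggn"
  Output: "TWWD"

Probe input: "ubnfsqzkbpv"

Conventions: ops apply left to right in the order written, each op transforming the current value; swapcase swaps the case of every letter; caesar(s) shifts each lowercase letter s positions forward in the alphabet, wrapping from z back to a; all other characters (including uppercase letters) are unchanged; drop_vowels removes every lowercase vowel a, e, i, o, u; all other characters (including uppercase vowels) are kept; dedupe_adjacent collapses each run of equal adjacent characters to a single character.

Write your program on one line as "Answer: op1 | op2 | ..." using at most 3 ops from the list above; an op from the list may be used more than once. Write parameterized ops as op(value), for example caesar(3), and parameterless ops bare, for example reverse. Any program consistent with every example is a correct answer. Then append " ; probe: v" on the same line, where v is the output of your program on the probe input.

caesar(3) | caesar(13) | swapcase ; probe: "KRDVIGPARFL"

Check, running the answer program on each example:
  "lcpv" -> "ofsy" -> "bsfl" -> "BSFL"
  "vnyhahwnoo" -> "yqbkdkzqrr" -> "ldoxqxmdee" -> "LDOXQXMDEE"
  "lwhsszfvasmy" -> "ozkvvciydvpb" -> "bmxiipvlqico" -> "BMXIIPVLQICO"
  "dggn" -> "gjjq" -> "twwd" -> "TWWD"
  probe: "ubnfsqzkbpv" -> "xeqivtcnesy" -> "krdvigparfl" -> "KRDVIGPARFL"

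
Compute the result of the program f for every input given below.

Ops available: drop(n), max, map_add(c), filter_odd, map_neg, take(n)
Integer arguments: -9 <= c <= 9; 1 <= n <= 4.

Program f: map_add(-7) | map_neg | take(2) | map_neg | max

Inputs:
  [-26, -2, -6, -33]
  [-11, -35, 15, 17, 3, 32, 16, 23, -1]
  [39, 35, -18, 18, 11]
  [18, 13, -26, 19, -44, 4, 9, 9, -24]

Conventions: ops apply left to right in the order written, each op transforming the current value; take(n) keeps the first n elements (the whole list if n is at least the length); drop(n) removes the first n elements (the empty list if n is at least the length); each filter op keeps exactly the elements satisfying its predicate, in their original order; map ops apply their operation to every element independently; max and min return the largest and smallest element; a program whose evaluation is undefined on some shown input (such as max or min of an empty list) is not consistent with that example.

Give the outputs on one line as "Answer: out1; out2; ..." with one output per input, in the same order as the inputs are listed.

-9; -18; 32; 11

Execution, op by op:
  [-26, -2, -6, -33] -> [-33, -9, -13, -40] -> [33, 9, 13, 40] -> [33, 9] -> [-33, -9] -> -9
  [-11, -35, 15, 17, 3, 32, 16, 23, -1] -> [-18, -42, 8, 10, -4, 25, 9, 16, -8] -> [18, 42, -8, -10, 4, -25, -9, -16, 8] -> [18, 42] -> [-18, -42] -> -18
  [39, 35, -18, 18, 11] -> [32, 28, -25, 11, 4] -> [-32, -28, 25, -11, -4] -> [-32, -28] -> [32, 28] -> 32
  [18, 13, -26, 19, -44, 4, 9, 9, -24] -> [11, 6, -33, 12, -51, -3, 2, 2, -31] -> [-11, -6, 33, -12, 51, 3, -2, -2, 31] -> [-11, -6] -> [11, 6] -> 11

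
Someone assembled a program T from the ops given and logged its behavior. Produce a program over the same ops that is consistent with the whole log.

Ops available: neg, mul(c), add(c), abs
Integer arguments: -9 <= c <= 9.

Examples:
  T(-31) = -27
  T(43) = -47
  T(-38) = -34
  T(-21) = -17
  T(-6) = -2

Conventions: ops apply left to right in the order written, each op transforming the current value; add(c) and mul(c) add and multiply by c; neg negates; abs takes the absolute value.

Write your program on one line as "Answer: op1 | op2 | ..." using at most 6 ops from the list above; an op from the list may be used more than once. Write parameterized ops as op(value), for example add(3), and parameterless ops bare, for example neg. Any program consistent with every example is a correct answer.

add(2) | add(2) | neg | abs | neg

Check, running the answer program on each example:
  -31 -> -29 -> -27 -> 27 -> 27 -> -27
  43 -> 45 -> 47 -> -47 -> 47 -> -47
  -38 -> -36 -> -34 -> 34 -> 34 -> -34
  -21 -> -19 -> -17 -> 17 -> 17 -> -17
  -6 -> -4 -> -2 -> 2 -> 2 -> -2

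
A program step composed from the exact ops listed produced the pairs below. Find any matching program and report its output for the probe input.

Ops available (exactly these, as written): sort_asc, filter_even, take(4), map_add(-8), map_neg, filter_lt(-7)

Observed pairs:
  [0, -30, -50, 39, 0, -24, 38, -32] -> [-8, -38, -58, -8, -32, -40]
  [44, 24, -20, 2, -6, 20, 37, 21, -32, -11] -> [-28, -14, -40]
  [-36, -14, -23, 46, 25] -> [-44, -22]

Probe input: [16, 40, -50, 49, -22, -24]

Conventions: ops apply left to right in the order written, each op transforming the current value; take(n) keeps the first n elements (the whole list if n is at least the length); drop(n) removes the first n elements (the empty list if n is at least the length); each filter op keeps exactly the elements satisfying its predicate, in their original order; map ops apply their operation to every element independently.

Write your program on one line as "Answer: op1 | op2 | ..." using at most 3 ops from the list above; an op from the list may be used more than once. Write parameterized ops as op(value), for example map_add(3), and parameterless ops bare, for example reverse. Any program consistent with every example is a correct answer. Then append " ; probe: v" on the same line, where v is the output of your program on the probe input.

map_add(-8) | filter_lt(-7) | filter_even ; probe: [-58, -30, -32]

Check, running the answer program on each example:
  [0, -30, -50, 39, 0, -24, 38, -32] -> [-8, -38, -58, 31, -8, -32, 30, -40] -> [-8, -38, -58, -8, -32, -40] -> [-8, -38, -58, -8, -32, -40]
  [44, 24, -20, 2, -6, 20, 37, 21, -32, -11] -> [36, 16, -28, -6, -14, 12, 29, 13, -40, -19] -> [-28, -14, -40, -19] -> [-28, -14, -40]
  [-36, -14, -23, 46, 25] -> [-44, -22, -31, 38, 17] -> [-44, -22, -31] -> [-44, -22]
  probe: [16, 40, -50, 49, -22, -24] -> [8, 32, -58, 41, -30, -32] -> [-58, -30, -32] -> [-58, -30, -32]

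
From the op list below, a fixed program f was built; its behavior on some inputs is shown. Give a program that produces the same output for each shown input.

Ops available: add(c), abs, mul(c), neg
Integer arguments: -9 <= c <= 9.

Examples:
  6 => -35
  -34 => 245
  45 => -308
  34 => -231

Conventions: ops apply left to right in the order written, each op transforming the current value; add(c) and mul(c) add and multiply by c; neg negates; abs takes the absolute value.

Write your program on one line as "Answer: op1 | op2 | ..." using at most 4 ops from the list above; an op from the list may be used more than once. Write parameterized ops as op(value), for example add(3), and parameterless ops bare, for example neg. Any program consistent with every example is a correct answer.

neg | add(1) | mul(7)

Check, running the answer program on each example:
  6 -> -6 -> -5 -> -35
  -34 -> 34 -> 35 -> 245
  45 -> -45 -> -44 -> -308
  34 -> -34 -> -33 -> -231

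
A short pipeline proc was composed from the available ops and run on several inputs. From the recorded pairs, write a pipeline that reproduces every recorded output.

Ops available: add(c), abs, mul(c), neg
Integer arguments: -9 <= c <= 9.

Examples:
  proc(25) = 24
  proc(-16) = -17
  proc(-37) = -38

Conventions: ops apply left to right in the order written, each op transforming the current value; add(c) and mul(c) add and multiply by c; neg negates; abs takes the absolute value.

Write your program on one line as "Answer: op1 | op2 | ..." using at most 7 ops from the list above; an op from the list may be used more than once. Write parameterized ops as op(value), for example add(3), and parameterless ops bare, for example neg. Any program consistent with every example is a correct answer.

add(8) | add(3) | neg | add(4) | mul(-1) | add(-8)

Check, running the answer program on each example:
  25 -> 33 -> 36 -> -36 -> -32 -> 32 -> 24
  -16 -> -8 -> -5 -> 5 -> 9 -> -9 -> -17
  -37 -> -29 -> -26 -> 26 -> 30 -> -30 -> -38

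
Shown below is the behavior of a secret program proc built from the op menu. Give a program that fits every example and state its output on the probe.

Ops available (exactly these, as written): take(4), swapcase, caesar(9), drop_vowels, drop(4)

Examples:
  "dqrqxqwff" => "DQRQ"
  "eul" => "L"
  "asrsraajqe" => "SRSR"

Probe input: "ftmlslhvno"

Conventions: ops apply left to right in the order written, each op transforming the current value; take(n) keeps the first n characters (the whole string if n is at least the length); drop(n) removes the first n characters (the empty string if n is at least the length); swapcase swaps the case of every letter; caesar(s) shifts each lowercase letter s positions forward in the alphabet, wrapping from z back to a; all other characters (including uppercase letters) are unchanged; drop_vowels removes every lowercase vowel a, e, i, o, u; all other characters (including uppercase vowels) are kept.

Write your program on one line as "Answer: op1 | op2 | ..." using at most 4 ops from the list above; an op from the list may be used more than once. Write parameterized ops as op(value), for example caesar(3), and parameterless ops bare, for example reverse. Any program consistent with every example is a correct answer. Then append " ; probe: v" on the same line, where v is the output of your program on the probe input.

drop_vowels | take(4) | swapcase ; probe: "FTML"

Check, running the answer program on each example:
  "dqrqxqwff" -> "dqrqxqwff" -> "dqrq" -> "DQRQ"
  "eul" -> "l" -> "l" -> "L"
  "asrsraajqe" -> "srsrjq" -> "srsr" -> "SRSR"
  probe: "ftmlslhvno" -> "ftmlslhvn" -> "ftml" -> "FTML"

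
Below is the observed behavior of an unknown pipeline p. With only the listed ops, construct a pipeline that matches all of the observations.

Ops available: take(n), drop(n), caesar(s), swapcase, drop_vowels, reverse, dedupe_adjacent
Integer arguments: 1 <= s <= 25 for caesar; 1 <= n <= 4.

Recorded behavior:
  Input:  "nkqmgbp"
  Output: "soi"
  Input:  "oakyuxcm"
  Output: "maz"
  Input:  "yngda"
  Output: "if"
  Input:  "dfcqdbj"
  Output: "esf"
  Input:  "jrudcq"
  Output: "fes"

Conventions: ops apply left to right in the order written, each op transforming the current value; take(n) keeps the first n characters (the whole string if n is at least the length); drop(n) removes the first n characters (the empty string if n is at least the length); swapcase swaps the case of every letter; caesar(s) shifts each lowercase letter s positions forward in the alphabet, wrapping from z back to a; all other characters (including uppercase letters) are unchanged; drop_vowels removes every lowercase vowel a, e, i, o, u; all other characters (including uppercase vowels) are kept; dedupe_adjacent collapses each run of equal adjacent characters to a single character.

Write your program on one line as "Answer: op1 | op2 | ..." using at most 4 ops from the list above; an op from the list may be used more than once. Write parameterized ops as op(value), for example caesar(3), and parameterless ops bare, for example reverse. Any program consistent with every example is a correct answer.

drop(2) | drop_vowels | take(3) | caesar(2)

Check, running the answer program on each example:
  "nkqmgbp" -> "qmgbp" -> "qmgbp" -> "qmg" -> "soi"
  "oakyuxcm" -> "kyuxcm" -> "kyxcm" -> "kyx" -> "maz"
  "yngda" -> "gda" -> "gd" -> "gd" -> "if"
  "dfcqdbj" -> "cqdbj" -> "cqdbj" -> "cqd" -> "esf"
  "jrudcq" -> "udcq" -> "dcq" -> "dcq" -> "fes"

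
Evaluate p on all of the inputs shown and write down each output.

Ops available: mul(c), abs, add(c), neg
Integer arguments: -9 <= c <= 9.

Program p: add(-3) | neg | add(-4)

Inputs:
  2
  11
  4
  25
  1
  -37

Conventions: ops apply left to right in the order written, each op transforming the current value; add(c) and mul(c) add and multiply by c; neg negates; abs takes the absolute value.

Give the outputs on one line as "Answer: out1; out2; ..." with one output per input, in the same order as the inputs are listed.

-3; -12; -5; -26; -2; 36

Execution, op by op:
  2 -> -1 -> 1 -> -3
  11 -> 8 -> -8 -> -12
  4 -> 1 -> -1 -> -5
  25 -> 22 -> -22 -> -26
  1 -> -2 -> 2 -> -2
  -37 -> -40 -> 40 -> 36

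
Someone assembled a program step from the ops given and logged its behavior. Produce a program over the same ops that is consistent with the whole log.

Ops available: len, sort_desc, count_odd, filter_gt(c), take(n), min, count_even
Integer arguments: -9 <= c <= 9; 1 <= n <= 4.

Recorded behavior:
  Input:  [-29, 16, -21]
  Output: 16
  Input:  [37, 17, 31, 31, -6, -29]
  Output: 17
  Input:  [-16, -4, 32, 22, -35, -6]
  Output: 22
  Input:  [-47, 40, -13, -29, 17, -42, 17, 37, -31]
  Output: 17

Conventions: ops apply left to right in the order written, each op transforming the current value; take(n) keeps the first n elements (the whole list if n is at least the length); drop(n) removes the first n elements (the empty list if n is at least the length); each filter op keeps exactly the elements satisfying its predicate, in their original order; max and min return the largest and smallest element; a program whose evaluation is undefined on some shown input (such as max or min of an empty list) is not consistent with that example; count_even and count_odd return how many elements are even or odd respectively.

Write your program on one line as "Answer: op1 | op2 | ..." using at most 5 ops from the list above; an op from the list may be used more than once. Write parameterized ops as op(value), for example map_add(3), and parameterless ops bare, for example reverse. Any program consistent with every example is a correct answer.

filter_gt(-8) | take(3) | filter_gt(-4) | min

Check, running the answer program on each example:
  [-29, 16, -21] -> [16] -> [16] -> [16] -> 16
  [37, 17, 31, 31, -6, -29] -> [37, 17, 31, 31, -6] -> [37, 17, 31] -> [37, 17, 31] -> 17
  [-16, -4, 32, 22, -35, -6] -> [-4, 32, 22, -6] -> [-4, 32, 22] -> [32, 22] -> 22
  [-47, 40, -13, -29, 17, -42, 17, 37, -31] -> [40, 17, 17, 37] -> [40, 17, 17] -> [40, 17, 17] -> 17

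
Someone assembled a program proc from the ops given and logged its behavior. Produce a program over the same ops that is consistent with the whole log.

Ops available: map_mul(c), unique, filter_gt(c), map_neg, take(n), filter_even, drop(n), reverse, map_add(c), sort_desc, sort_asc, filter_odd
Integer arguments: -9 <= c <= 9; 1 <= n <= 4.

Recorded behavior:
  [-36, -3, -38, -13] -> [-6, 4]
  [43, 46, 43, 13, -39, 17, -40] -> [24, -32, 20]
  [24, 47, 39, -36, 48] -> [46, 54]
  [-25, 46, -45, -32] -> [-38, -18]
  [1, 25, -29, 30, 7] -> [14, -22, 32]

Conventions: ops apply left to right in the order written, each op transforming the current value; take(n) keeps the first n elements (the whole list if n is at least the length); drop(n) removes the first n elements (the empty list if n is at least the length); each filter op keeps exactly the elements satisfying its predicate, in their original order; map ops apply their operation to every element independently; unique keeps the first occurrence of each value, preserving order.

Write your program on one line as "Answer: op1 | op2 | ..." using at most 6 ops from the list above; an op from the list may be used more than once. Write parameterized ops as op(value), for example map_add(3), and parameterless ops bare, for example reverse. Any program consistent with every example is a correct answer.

reverse | filter_odd | map_add(1) | map_add(6) | take(3)

Check, running the answer program on each example:
  [-36, -3, -38, -13] -> [-13, -38, -3, -36] -> [-13, -3] -> [-12, -2] -> [-6, 4] -> [-6, 4]
  [43, 46, 43, 13, -39, 17, -40] -> [-40, 17, -39, 13, 43, 46, 43] -> [17, -39, 13, 43, 43] -> [18, -38, 14, 44, 44] -> [24, -32, 20, 50, 50] -> [24, -32, 20]
  [24, 47, 39, -36, 48] -> [48, -36, 39, 47, 24] -> [39, 47] -> [40, 48] -> [46, 54] -> [46, 54]
  [-25, 46, -45, -32] -> [-32, -45, 46, -25] -> [-45, -25] -> [-44, -24] -> [-38, -18] -> [-38, -18]
  [1, 25, -29, 30, 7] -> [7, 30, -29, 25, 1] -> [7, -29, 25, 1] -> [8, -28, 26, 2] -> [14, -22, 32, 8] -> [14, -22, 32]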